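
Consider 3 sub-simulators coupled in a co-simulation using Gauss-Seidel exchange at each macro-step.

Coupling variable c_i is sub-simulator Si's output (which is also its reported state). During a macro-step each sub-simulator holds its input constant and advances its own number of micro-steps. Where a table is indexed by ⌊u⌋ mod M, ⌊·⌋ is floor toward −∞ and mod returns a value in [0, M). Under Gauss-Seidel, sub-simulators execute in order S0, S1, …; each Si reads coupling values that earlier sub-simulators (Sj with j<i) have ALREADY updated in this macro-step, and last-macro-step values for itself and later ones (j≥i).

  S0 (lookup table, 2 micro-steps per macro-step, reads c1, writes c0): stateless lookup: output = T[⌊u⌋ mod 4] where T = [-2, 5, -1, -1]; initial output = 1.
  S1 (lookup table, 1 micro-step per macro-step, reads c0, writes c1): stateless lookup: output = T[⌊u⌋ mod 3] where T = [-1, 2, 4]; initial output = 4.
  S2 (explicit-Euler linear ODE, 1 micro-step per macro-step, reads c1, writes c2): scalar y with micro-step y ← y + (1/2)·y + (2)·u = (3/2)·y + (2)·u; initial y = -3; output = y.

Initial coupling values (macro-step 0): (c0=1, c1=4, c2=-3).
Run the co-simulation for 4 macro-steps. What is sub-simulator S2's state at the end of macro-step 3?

macro 1: S0 reads c1=4 → after 2×micro: -2; S1 reads c0=-2 → after 1×micro: 2; S2 reads c1=2 → after 1×micro: -1/2 ⇒ (c0=-2, c1=2, c2=-1/2)
macro 2: S0 reads c1=2 → after 2×micro: -1; S1 reads c0=-1 → after 1×micro: 4; S2 reads c1=4 → after 1×micro: 29/4 ⇒ (c0=-1, c1=4, c2=29/4)
macro 3: S0 reads c1=4 → after 2×micro: -2; S1 reads c0=-2 → after 1×micro: 2; S2 reads c1=2 → after 1×micro: 119/8 ⇒ (c0=-2, c1=2, c2=119/8)
macro 4: S0 reads c1=2 → after 2×micro: -1; S1 reads c0=-1 → after 1×micro: 4; S2 reads c1=4 → after 1×micro: 485/16 ⇒ (c0=-1, c1=4, c2=485/16)

S2 state at macro-step 3 = 119/8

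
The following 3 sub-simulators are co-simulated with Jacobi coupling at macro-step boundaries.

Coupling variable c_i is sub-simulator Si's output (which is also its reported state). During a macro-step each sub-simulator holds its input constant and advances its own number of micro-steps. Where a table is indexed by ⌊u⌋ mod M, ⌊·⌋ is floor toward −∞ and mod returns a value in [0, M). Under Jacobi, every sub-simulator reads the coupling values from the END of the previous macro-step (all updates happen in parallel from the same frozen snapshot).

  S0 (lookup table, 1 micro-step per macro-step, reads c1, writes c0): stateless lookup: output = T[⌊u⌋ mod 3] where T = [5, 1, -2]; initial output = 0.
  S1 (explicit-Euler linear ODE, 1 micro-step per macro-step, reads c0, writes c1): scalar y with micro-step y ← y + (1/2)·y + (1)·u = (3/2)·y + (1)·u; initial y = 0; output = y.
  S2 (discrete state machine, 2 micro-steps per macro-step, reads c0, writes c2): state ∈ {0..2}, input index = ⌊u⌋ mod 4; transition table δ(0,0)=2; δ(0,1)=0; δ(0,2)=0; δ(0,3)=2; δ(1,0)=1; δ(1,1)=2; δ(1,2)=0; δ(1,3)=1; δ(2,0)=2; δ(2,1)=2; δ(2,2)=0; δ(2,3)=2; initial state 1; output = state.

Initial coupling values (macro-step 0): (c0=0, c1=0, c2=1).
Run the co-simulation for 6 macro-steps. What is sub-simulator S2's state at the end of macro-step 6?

macro 1: S0 reads c1=0 → after 1×micro: 5; S1 reads c0=0 → after 1×micro: 0; S2 reads c0=0 → after 2×micro: 1 ⇒ (c0=5, c1=0, c2=1)
macro 2: S0 reads c1=0 → after 1×micro: 5; S1 reads c0=5 → after 1×micro: 5; S2 reads c0=5 → after 2×micro: 2 ⇒ (c0=5, c1=5, c2=2)
macro 3: S0 reads c1=5 → after 1×micro: -2; S1 reads c0=5 → after 1×micro: 25/2; S2 reads c0=5 → after 2×micro: 2 ⇒ (c0=-2, c1=25/2, c2=2)
macro 4: S0 reads c1=25/2 → after 1×micro: 5; S1 reads c0=-2 → after 1×micro: 67/4; S2 reads c0=-2 → after 2×micro: 0 ⇒ (c0=5, c1=67/4, c2=0)
macro 5: S0 reads c1=67/4 → after 1×micro: 1; S1 reads c0=5 → after 1×micro: 241/8; S2 reads c0=5 → after 2×micro: 0 ⇒ (c0=1, c1=241/8, c2=0)
macro 6: S0 reads c1=241/8 → after 1×micro: 5; S1 reads c0=1 → after 1×micro: 739/16; S2 reads c0=1 → after 2×micro: 0 ⇒ (c0=5, c1=739/16, c2=0)

S2 state at macro-step 6 = 0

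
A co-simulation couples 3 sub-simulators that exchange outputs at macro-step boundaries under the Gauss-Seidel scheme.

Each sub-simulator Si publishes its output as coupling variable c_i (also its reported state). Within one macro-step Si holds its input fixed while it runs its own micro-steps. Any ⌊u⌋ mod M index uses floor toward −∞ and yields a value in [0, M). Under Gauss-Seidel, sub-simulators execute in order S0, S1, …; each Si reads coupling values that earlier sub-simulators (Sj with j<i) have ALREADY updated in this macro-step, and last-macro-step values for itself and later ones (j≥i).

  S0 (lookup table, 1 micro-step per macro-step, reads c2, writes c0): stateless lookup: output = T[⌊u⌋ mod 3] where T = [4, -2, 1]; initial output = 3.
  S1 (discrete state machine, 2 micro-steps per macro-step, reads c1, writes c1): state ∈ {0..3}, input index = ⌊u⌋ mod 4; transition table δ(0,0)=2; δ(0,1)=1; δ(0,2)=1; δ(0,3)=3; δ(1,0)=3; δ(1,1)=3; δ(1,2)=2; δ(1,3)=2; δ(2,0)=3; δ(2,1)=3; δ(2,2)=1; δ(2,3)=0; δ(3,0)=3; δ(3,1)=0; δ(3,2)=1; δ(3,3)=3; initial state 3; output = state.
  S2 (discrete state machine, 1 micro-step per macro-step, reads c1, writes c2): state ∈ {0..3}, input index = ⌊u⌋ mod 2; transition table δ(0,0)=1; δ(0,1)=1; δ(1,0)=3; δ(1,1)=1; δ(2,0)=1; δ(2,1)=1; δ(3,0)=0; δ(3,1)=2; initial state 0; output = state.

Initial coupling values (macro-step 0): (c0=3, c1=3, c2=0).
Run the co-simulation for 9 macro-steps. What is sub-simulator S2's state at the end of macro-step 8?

S2 state at macro-step 8 = 1

macro 1: S0 reads c2=0 → after 1×micro: 4; S1 reads c1=3 → after 2×micro: 3; S2 reads c1=3 → after 1×micro: 1 ⇒ (c0=4, c1=3, c2=1)
macro 2: S0 reads c2=1 → after 1×micro: -2; S1 reads c1=3 → after 2×micro: 3; S2 reads c1=3 → after 1×micro: 1 ⇒ (c0=-2, c1=3, c2=1)
macro 3: S0 reads c2=1 → after 1×micro: -2; S1 reads c1=3 → after 2×micro: 3; S2 reads c1=3 → after 1×micro: 1 ⇒ (c0=-2, c1=3, c2=1)
macro 4: S0 reads c2=1 → after 1×micro: -2; S1 reads c1=3 → after 2×micro: 3; S2 reads c1=3 → after 1×micro: 1 ⇒ (c0=-2, c1=3, c2=1)
macro 5: S0 reads c2=1 → after 1×micro: -2; S1 reads c1=3 → after 2×micro: 3; S2 reads c1=3 → after 1×micro: 1 ⇒ (c0=-2, c1=3, c2=1)
macro 6: S0 reads c2=1 → after 1×micro: -2; S1 reads c1=3 → after 2×micro: 3; S2 reads c1=3 → after 1×micro: 1 ⇒ (c0=-2, c1=3, c2=1)
macro 7: S0 reads c2=1 → after 1×micro: -2; S1 reads c1=3 → after 2×micro: 3; S2 reads c1=3 → after 1×micro: 1 ⇒ (c0=-2, c1=3, c2=1)
macro 8: S0 reads c2=1 → after 1×micro: -2; S1 reads c1=3 → after 2×micro: 3; S2 reads c1=3 → after 1×micro: 1 ⇒ (c0=-2, c1=3, c2=1)
macro 9: S0 reads c2=1 → after 1×micro: -2; S1 reads c1=3 → after 2×micro: 3; S2 reads c1=3 → after 1×micro: 1 ⇒ (c0=-2, c1=3, c2=1)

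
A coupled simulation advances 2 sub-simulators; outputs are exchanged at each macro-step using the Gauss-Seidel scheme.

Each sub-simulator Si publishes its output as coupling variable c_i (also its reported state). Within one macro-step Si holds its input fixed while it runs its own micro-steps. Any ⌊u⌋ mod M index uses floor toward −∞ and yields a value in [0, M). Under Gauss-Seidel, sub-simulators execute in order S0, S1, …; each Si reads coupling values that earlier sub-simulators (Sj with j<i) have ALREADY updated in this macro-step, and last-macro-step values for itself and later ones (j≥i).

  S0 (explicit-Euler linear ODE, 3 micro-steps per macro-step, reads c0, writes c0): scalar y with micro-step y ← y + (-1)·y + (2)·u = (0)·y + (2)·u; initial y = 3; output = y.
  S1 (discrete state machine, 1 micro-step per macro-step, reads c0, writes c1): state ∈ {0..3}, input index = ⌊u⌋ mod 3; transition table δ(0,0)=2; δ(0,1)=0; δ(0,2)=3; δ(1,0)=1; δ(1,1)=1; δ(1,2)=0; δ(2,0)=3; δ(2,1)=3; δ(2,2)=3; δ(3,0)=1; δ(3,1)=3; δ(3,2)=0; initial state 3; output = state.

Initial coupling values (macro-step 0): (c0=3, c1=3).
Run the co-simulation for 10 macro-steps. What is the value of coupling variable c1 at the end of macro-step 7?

c1 at macro-step 7 = 1

macro 1: S0 reads c0=3 → after 3×micro: 6; S1 reads c0=6 → after 1×micro: 1 ⇒ (c0=6, c1=1)
macro 2: S0 reads c0=6 → after 3×micro: 12; S1 reads c0=12 → after 1×micro: 1 ⇒ (c0=12, c1=1)
macro 3: S0 reads c0=12 → after 3×micro: 24; S1 reads c0=24 → after 1×micro: 1 ⇒ (c0=24, c1=1)
macro 4: S0 reads c0=24 → after 3×micro: 48; S1 reads c0=48 → after 1×micro: 1 ⇒ (c0=48, c1=1)
macro 5: S0 reads c0=48 → after 3×micro: 96; S1 reads c0=96 → after 1×micro: 1 ⇒ (c0=96, c1=1)
macro 6: S0 reads c0=96 → after 3×micro: 192; S1 reads c0=192 → after 1×micro: 1 ⇒ (c0=192, c1=1)
macro 7: S0 reads c0=192 → after 3×micro: 384; S1 reads c0=384 → after 1×micro: 1 ⇒ (c0=384, c1=1)
macro 8: S0 reads c0=384 → after 3×micro: 768; S1 reads c0=768 → after 1×micro: 1 ⇒ (c0=768, c1=1)
macro 9: S0 reads c0=768 → after 3×micro: 1536; S1 reads c0=1536 → after 1×micro: 1 ⇒ (c0=1536, c1=1)
macro 10: S0 reads c0=1536 → after 3×micro: 3072; S1 reads c0=3072 → after 1×micro: 1 ⇒ (c0=3072, c1=1)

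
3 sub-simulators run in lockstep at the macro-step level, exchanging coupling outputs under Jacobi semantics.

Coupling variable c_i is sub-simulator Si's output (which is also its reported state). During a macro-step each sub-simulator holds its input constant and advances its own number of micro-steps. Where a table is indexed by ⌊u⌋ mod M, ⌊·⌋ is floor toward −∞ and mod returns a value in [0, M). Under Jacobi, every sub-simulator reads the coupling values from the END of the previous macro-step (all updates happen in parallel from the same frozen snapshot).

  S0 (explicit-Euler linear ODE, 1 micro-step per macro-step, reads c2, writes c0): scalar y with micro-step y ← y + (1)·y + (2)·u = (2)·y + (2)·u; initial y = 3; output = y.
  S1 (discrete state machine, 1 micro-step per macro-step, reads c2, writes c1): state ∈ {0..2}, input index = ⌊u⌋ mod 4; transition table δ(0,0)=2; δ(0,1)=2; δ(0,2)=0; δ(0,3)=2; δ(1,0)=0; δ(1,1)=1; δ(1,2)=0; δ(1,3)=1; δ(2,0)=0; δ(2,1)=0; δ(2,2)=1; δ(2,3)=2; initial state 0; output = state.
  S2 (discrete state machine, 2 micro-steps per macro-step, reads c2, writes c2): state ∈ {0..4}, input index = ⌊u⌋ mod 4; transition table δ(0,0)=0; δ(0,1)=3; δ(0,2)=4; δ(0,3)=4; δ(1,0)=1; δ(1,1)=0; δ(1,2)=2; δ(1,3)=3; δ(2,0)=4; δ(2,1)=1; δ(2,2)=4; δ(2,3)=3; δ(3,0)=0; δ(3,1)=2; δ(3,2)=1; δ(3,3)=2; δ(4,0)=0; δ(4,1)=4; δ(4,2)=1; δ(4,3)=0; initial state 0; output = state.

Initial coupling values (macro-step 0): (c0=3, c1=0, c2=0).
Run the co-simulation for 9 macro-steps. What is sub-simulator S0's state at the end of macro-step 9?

S0 state at macro-step 9 = 1536

macro 1: S0 reads c2=0 → after 1×micro: 6; S1 reads c2=0 → after 1×micro: 2; S2 reads c2=0 → after 2×micro: 0 ⇒ (c0=6, c1=2, c2=0)
macro 2: S0 reads c2=0 → after 1×micro: 12; S1 reads c2=0 → after 1×micro: 0; S2 reads c2=0 → after 2×micro: 0 ⇒ (c0=12, c1=0, c2=0)
macro 3: S0 reads c2=0 → after 1×micro: 24; S1 reads c2=0 → after 1×micro: 2; S2 reads c2=0 → after 2×micro: 0 ⇒ (c0=24, c1=2, c2=0)
macro 4: S0 reads c2=0 → after 1×micro: 48; S1 reads c2=0 → after 1×micro: 0; S2 reads c2=0 → after 2×micro: 0 ⇒ (c0=48, c1=0, c2=0)
macro 5: S0 reads c2=0 → after 1×micro: 96; S1 reads c2=0 → after 1×micro: 2; S2 reads c2=0 → after 2×micro: 0 ⇒ (c0=96, c1=2, c2=0)
macro 6: S0 reads c2=0 → after 1×micro: 192; S1 reads c2=0 → after 1×micro: 0; S2 reads c2=0 → after 2×micro: 0 ⇒ (c0=192, c1=0, c2=0)
macro 7: S0 reads c2=0 → after 1×micro: 384; S1 reads c2=0 → after 1×micro: 2; S2 reads c2=0 → after 2×micro: 0 ⇒ (c0=384, c1=2, c2=0)
macro 8: S0 reads c2=0 → after 1×micro: 768; S1 reads c2=0 → after 1×micro: 0; S2 reads c2=0 → after 2×micro: 0 ⇒ (c0=768, c1=0, c2=0)
macro 9: S0 reads c2=0 → after 1×micro: 1536; S1 reads c2=0 → after 1×micro: 2; S2 reads c2=0 → after 2×micro: 0 ⇒ (c0=1536, c1=2, c2=0)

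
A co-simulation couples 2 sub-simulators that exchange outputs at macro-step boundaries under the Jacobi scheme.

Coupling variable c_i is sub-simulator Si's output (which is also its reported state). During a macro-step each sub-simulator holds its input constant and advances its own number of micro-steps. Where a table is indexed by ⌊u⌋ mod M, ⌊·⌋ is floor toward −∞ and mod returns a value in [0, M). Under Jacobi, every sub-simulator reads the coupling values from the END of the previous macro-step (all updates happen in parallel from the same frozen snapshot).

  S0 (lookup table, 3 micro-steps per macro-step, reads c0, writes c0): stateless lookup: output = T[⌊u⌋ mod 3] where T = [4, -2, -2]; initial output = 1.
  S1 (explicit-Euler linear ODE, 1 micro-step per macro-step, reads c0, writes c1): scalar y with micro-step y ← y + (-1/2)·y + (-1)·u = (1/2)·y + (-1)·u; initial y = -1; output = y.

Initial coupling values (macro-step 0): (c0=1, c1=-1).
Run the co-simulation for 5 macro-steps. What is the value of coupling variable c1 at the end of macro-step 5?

c1 at macro-step 5 = 117/32

macro 1: S0 reads c0=1 → after 3×micro: -2; S1 reads c0=1 → after 1×micro: -3/2 ⇒ (c0=-2, c1=-3/2)
macro 2: S0 reads c0=-2 → after 3×micro: -2; S1 reads c0=-2 → after 1×micro: 5/4 ⇒ (c0=-2, c1=5/4)
macro 3: S0 reads c0=-2 → after 3×micro: -2; S1 reads c0=-2 → after 1×micro: 21/8 ⇒ (c0=-2, c1=21/8)
macro 4: S0 reads c0=-2 → after 3×micro: -2; S1 reads c0=-2 → after 1×micro: 53/16 ⇒ (c0=-2, c1=53/16)
macro 5: S0 reads c0=-2 → after 3×micro: -2; S1 reads c0=-2 → after 1×micro: 117/32 ⇒ (c0=-2, c1=117/32)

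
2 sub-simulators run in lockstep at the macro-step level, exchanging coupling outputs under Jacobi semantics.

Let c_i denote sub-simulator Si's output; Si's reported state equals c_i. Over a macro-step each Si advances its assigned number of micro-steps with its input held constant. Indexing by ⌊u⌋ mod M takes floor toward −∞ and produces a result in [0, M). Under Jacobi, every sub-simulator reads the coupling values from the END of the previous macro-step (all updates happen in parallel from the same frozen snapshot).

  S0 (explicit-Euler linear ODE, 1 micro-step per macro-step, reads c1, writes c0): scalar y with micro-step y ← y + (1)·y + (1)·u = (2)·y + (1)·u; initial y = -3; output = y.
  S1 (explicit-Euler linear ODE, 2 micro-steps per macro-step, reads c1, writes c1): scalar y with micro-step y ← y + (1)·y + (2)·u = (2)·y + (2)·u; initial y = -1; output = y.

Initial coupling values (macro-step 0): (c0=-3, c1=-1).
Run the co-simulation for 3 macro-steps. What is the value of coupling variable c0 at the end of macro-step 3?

macro 1: S0 reads c1=-1 → after 1×micro: -7; S1 reads c1=-1 → after 2×micro: -10 ⇒ (c0=-7, c1=-10)
macro 2: S0 reads c1=-10 → after 1×micro: -24; S1 reads c1=-10 → after 2×micro: -100 ⇒ (c0=-24, c1=-100)
macro 3: S0 reads c1=-100 → after 1×micro: -148; S1 reads c1=-100 → after 2×micro: -1000 ⇒ (c0=-148, c1=-1000)

c0 at macro-step 3 = -148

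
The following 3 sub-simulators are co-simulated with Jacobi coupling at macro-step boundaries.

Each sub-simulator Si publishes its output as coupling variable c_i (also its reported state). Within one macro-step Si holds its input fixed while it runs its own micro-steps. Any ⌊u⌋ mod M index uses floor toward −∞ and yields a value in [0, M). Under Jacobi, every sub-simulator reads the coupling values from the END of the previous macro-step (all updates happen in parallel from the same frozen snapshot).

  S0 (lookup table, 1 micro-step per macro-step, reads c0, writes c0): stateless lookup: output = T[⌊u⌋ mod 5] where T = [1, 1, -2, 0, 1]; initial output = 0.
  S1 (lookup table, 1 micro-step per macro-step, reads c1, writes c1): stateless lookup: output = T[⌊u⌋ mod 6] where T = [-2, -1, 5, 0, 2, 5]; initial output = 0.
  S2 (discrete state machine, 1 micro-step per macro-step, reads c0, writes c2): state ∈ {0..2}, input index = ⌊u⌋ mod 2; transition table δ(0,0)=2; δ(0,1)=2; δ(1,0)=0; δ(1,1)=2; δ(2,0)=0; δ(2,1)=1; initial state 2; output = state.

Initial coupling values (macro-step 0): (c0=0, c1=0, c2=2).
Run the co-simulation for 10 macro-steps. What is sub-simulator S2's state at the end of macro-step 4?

S2 state at macro-step 4 = 2

macro 1: S0 reads c0=0 → after 1×micro: 1; S1 reads c1=0 → after 1×micro: -2; S2 reads c0=0 → after 1×micro: 0 ⇒ (c0=1, c1=-2, c2=0)
macro 2: S0 reads c0=1 → after 1×micro: 1; S1 reads c1=-2 → after 1×micro: 2; S2 reads c0=1 → after 1×micro: 2 ⇒ (c0=1, c1=2, c2=2)
macro 3: S0 reads c0=1 → after 1×micro: 1; S1 reads c1=2 → after 1×micro: 5; S2 reads c0=1 → after 1×micro: 1 ⇒ (c0=1, c1=5, c2=1)
macro 4: S0 reads c0=1 → after 1×micro: 1; S1 reads c1=5 → after 1×micro: 5; S2 reads c0=1 → after 1×micro: 2 ⇒ (c0=1, c1=5, c2=2)
macro 5: S0 reads c0=1 → after 1×micro: 1; S1 reads c1=5 → after 1×micro: 5; S2 reads c0=1 → after 1×micro: 1 ⇒ (c0=1, c1=5, c2=1)
macro 6: S0 reads c0=1 → after 1×micro: 1; S1 reads c1=5 → after 1×micro: 5; S2 reads c0=1 → after 1×micro: 2 ⇒ (c0=1, c1=5, c2=2)
macro 7: S0 reads c0=1 → after 1×micro: 1; S1 reads c1=5 → after 1×micro: 5; S2 reads c0=1 → after 1×micro: 1 ⇒ (c0=1, c1=5, c2=1)
macro 8: S0 reads c0=1 → after 1×micro: 1; S1 reads c1=5 → after 1×micro: 5; S2 reads c0=1 → after 1×micro: 2 ⇒ (c0=1, c1=5, c2=2)
macro 9: S0 reads c0=1 → after 1×micro: 1; S1 reads c1=5 → after 1×micro: 5; S2 reads c0=1 → after 1×micro: 1 ⇒ (c0=1, c1=5, c2=1)
macro 10: S0 reads c0=1 → after 1×micro: 1; S1 reads c1=5 → after 1×micro: 5; S2 reads c0=1 → after 1×micro: 2 ⇒ (c0=1, c1=5, c2=2)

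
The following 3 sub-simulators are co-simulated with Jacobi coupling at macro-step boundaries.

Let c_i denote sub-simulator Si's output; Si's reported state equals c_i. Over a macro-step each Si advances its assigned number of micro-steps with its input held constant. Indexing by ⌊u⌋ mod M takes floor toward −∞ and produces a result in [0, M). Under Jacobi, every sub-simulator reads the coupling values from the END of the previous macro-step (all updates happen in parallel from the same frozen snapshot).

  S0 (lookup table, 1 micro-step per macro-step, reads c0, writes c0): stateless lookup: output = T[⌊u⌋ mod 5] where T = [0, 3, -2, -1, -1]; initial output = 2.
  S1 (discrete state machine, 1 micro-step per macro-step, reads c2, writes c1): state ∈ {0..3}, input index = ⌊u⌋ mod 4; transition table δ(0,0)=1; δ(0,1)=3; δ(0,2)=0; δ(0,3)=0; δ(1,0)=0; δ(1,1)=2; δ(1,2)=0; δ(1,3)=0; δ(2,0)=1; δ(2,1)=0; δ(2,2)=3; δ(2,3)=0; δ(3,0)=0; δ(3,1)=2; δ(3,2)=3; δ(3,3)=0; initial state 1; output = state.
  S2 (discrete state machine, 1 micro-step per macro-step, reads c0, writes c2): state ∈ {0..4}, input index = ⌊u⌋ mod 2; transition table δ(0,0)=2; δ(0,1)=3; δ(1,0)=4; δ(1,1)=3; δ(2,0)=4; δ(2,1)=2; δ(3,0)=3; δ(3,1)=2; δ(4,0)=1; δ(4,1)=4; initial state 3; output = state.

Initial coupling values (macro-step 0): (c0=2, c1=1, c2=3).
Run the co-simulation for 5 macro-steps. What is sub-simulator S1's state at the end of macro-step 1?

macro 1: S0 reads c0=2 → after 1×micro: -2; S1 reads c2=3 → after 1×micro: 0; S2 reads c0=2 → after 1×micro: 3 ⇒ (c0=-2, c1=0, c2=3)
macro 2: S0 reads c0=-2 → after 1×micro: -1; S1 reads c2=3 → after 1×micro: 0; S2 reads c0=-2 → after 1×micro: 3 ⇒ (c0=-1, c1=0, c2=3)
macro 3: S0 reads c0=-1 → after 1×micro: -1; S1 reads c2=3 → after 1×micro: 0; S2 reads c0=-1 → after 1×micro: 2 ⇒ (c0=-1, c1=0, c2=2)
macro 4: S0 reads c0=-1 → after 1×micro: -1; S1 reads c2=2 → after 1×micro: 0; S2 reads c0=-1 → after 1×micro: 2 ⇒ (c0=-1, c1=0, c2=2)
macro 5: S0 reads c0=-1 → after 1×micro: -1; S1 reads c2=2 → after 1×micro: 0; S2 reads c0=-1 → after 1×micro: 2 ⇒ (c0=-1, c1=0, c2=2)

S1 state at macro-step 1 = 0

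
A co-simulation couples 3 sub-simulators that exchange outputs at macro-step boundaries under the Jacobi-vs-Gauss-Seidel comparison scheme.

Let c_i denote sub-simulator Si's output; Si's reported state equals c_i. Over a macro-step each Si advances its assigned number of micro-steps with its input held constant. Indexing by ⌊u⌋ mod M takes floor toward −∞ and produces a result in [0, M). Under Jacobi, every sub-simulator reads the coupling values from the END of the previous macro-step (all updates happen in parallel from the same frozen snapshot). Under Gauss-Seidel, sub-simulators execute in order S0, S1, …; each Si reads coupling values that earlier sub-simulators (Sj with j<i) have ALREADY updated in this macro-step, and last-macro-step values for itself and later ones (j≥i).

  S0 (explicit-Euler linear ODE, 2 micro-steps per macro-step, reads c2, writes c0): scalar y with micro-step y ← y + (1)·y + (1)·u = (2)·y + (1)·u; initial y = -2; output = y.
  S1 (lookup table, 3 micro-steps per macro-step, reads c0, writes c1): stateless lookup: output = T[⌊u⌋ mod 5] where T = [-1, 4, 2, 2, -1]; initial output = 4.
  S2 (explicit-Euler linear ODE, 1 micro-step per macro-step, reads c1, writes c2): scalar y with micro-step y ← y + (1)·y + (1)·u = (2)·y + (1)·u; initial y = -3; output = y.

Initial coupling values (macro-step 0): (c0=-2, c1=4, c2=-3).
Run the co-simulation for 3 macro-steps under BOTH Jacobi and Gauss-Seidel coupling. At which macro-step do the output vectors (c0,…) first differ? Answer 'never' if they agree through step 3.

[Jacobi] macro 1: S0 reads c2=-3 → after 2×micro: -17; S1 reads c0=-2 → after 3×micro: 2; S2 reads c1=4 → after 1×micro: -2 ⇒ (c0=-17, c1=2, c2=-2)
[Jacobi] macro 2: S0 reads c2=-2 → after 2×micro: -74; S1 reads c0=-17 → after 3×micro: 2; S2 reads c1=2 → after 1×micro: -2 ⇒ (c0=-74, c1=2, c2=-2)
[Jacobi] macro 3: S0 reads c2=-2 → after 2×micro: -302; S1 reads c0=-74 → after 3×micro: 4; S2 reads c1=2 → after 1×micro: -2 ⇒ (c0=-302, c1=4, c2=-2)
[Gauss-Seidel] macro 1: S0 reads c2=-3 → after 2×micro: -17; S1 reads c0=-17 → after 3×micro: 2; S2 reads c1=2 → after 1×micro: -4 ⇒ (c0=-17, c1=2, c2=-4)
[Gauss-Seidel] macro 2: S0 reads c2=-4 → after 2×micro: -80; S1 reads c0=-80 → after 3×micro: -1; S2 reads c1=-1 → after 1×micro: -9 ⇒ (c0=-80, c1=-1, c2=-9)
[Gauss-Seidel] macro 3: S0 reads c2=-9 → after 2×micro: -347; S1 reads c0=-347 → after 3×micro: 2; S2 reads c1=2 → after 1×micro: -16 ⇒ (c0=-347, c1=2, c2=-16)

first divergence at macro-step: 1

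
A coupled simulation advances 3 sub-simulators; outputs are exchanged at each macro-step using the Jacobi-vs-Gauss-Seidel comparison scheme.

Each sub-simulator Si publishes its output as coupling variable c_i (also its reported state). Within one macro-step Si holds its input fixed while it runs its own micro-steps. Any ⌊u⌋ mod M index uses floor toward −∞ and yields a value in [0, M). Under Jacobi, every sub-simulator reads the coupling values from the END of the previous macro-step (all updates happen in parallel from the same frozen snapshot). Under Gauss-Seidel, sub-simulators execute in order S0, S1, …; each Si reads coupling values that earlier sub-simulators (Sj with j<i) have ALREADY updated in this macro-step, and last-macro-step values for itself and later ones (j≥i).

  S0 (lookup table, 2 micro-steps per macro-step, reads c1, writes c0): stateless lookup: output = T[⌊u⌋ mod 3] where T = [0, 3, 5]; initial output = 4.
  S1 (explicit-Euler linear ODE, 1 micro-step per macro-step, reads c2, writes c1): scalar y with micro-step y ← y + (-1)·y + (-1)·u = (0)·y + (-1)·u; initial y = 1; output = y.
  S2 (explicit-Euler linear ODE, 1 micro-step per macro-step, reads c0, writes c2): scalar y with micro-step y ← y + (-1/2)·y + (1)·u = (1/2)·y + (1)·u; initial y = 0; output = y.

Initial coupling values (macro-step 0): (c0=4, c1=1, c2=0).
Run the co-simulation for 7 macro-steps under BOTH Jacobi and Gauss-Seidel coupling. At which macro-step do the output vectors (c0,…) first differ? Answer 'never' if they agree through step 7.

first divergence at macro-step: 1

[Jacobi] macro 1: S0 reads c1=1 → after 2×micro: 3; S1 reads c2=0 → after 1×micro: 0; S2 reads c0=4 → after 1×micro: 4 ⇒ (c0=3, c1=0, c2=4)
[Jacobi] macro 2: S0 reads c1=0 → after 2×micro: 0; S1 reads c2=4 → after 1×micro: -4; S2 reads c0=3 → after 1×micro: 5 ⇒ (c0=0, c1=-4, c2=5)
[Jacobi] macro 3: S0 reads c1=-4 → after 2×micro: 5; S1 reads c2=5 → after 1×micro: -5; S2 reads c0=0 → after 1×micro: 5/2 ⇒ (c0=5, c1=-5, c2=5/2)
[Jacobi] macro 4: S0 reads c1=-5 → after 2×micro: 3; S1 reads c2=5/2 → after 1×micro: -5/2; S2 reads c0=5 → after 1×micro: 25/4 ⇒ (c0=3, c1=-5/2, c2=25/4)
[Jacobi] macro 5: S0 reads c1=-5/2 → after 2×micro: 0; S1 reads c2=25/4 → after 1×micro: -25/4; S2 reads c0=3 → after 1×micro: 49/8 ⇒ (c0=0, c1=-25/4, c2=49/8)
[Jacobi] macro 6: S0 reads c1=-25/4 → after 2×micro: 5; S1 reads c2=49/8 → after 1×micro: -49/8; S2 reads c0=0 → after 1×micro: 49/16 ⇒ (c0=5, c1=-49/8, c2=49/16)
[Jacobi] macro 7: S0 reads c1=-49/8 → after 2×micro: 5; S1 reads c2=49/16 → after 1×micro: -49/16; S2 reads c0=5 → after 1×micro: 209/32 ⇒ (c0=5, c1=-49/16, c2=209/32)
[Gauss-Seidel] macro 1: S0 reads c1=1 → after 2×micro: 3; S1 reads c2=0 → after 1×micro: 0; S2 reads c0=3 → after 1×micro: 3 ⇒ (c0=3, c1=0, c2=3)
[Gauss-Seidel] macro 2: S0 reads c1=0 → after 2×micro: 0; S1 reads c2=3 → after 1×micro: -3; S2 reads c0=0 → after 1×micro: 3/2 ⇒ (c0=0, c1=-3, c2=3/2)
[Gauss-Seidel] macro 3: S0 reads c1=-3 → after 2×micro: 0; S1 reads c2=3/2 → after 1×micro: -3/2; S2 reads c0=0 → after 1×micro: 3/4 ⇒ (c0=0, c1=-3/2, c2=3/4)
[Gauss-Seidel] macro 4: S0 reads c1=-3/2 → after 2×micro: 3; S1 reads c2=3/4 → after 1×micro: -3/4; S2 reads c0=3 → after 1×micro: 27/8 ⇒ (c0=3, c1=-3/4, c2=27/8)
[Gauss-Seidel] macro 5: S0 reads c1=-3/4 → after 2×micro: 5; S1 reads c2=27/8 → after 1×micro: -27/8; S2 reads c0=5 → after 1×micro: 107/16 ⇒ (c0=5, c1=-27/8, c2=107/16)
[Gauss-Seidel] macro 6: S0 reads c1=-27/8 → after 2×micro: 5; S1 reads c2=107/16 → after 1×micro: -107/16; S2 reads c0=5 → after 1×micro: 267/32 ⇒ (c0=5, c1=-107/16, c2=267/32)
[Gauss-Seidel] macro 7: S0 reads c1=-107/16 → after 2×micro: 5; S1 reads c2=267/32 → after 1×micro: -267/32; S2 reads c0=5 → after 1×micro: 587/64 ⇒ (c0=5, c1=-267/32, c2=587/64)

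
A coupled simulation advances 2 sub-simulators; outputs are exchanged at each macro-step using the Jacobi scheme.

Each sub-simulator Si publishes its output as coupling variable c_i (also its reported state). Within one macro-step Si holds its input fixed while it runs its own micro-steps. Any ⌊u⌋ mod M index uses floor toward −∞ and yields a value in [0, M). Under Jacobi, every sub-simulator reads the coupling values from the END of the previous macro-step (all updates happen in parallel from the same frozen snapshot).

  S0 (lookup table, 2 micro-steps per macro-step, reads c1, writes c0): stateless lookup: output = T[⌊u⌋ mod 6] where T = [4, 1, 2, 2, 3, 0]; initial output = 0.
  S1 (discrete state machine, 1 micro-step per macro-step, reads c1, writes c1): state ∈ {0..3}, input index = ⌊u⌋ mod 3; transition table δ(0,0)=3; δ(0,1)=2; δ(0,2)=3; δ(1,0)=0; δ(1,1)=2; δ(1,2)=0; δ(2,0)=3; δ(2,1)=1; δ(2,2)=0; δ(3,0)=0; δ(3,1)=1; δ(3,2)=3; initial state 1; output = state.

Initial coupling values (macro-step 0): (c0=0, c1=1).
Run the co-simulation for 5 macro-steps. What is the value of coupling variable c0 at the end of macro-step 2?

macro 1: S0 reads c1=1 → after 2×micro: 1; S1 reads c1=1 → after 1×micro: 2 ⇒ (c0=1, c1=2)
macro 2: S0 reads c1=2 → after 2×micro: 2; S1 reads c1=2 → after 1×micro: 0 ⇒ (c0=2, c1=0)
macro 3: S0 reads c1=0 → after 2×micro: 4; S1 reads c1=0 → after 1×micro: 3 ⇒ (c0=4, c1=3)
macro 4: S0 reads c1=3 → after 2×micro: 2; S1 reads c1=3 → after 1×micro: 0 ⇒ (c0=2, c1=0)
macro 5: S0 reads c1=0 → after 2×micro: 4; S1 reads c1=0 → after 1×micro: 3 ⇒ (c0=4, c1=3)

c0 at macro-step 2 = 2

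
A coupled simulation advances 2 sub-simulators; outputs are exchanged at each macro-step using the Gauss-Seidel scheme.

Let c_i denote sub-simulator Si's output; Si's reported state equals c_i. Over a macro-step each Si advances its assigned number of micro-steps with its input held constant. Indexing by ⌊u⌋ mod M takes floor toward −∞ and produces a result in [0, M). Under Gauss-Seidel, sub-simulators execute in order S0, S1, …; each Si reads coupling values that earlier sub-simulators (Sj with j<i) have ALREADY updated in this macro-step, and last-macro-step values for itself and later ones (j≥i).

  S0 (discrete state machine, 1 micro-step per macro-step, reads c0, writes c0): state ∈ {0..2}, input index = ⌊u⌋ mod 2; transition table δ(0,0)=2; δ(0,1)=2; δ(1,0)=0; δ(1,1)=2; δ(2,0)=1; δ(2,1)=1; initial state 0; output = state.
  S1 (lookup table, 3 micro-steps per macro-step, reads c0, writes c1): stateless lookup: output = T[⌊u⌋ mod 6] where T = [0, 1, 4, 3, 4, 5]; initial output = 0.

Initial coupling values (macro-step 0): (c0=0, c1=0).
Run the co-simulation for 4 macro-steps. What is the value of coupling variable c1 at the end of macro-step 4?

macro 1: S0 reads c0=0 → after 1×micro: 2; S1 reads c0=2 → after 3×micro: 4 ⇒ (c0=2, c1=4)
macro 2: S0 reads c0=2 → after 1×micro: 1; S1 reads c0=1 → after 3×micro: 1 ⇒ (c0=1, c1=1)
macro 3: S0 reads c0=1 → after 1×micro: 2; S1 reads c0=2 → after 3×micro: 4 ⇒ (c0=2, c1=4)
macro 4: S0 reads c0=2 → after 1×micro: 1; S1 reads c0=1 → after 3×micro: 1 ⇒ (c0=1, c1=1)

c1 at macro-step 4 = 1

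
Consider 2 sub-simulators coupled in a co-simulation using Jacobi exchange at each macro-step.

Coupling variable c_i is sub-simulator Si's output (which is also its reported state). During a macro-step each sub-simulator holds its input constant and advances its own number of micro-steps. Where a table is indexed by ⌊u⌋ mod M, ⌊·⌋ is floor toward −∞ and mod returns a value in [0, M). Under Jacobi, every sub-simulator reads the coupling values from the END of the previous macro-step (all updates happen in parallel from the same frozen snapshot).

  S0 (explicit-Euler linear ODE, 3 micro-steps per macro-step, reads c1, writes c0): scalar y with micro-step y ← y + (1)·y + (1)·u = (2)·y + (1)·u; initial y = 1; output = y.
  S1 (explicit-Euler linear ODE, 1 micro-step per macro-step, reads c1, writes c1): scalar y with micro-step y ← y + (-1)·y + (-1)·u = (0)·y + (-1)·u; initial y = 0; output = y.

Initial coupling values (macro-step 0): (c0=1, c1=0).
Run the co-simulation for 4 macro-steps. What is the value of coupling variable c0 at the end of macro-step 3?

macro 1: S0 reads c1=0 → after 3×micro: 8; S1 reads c1=0 → after 1×micro: 0 ⇒ (c0=8, c1=0)
macro 2: S0 reads c1=0 → after 3×micro: 64; S1 reads c1=0 → after 1×micro: 0 ⇒ (c0=64, c1=0)
macro 3: S0 reads c1=0 → after 3×micro: 512; S1 reads c1=0 → after 1×micro: 0 ⇒ (c0=512, c1=0)
macro 4: S0 reads c1=0 → after 3×micro: 4096; S1 reads c1=0 → after 1×micro: 0 ⇒ (c0=4096, c1=0)

c0 at macro-step 3 = 512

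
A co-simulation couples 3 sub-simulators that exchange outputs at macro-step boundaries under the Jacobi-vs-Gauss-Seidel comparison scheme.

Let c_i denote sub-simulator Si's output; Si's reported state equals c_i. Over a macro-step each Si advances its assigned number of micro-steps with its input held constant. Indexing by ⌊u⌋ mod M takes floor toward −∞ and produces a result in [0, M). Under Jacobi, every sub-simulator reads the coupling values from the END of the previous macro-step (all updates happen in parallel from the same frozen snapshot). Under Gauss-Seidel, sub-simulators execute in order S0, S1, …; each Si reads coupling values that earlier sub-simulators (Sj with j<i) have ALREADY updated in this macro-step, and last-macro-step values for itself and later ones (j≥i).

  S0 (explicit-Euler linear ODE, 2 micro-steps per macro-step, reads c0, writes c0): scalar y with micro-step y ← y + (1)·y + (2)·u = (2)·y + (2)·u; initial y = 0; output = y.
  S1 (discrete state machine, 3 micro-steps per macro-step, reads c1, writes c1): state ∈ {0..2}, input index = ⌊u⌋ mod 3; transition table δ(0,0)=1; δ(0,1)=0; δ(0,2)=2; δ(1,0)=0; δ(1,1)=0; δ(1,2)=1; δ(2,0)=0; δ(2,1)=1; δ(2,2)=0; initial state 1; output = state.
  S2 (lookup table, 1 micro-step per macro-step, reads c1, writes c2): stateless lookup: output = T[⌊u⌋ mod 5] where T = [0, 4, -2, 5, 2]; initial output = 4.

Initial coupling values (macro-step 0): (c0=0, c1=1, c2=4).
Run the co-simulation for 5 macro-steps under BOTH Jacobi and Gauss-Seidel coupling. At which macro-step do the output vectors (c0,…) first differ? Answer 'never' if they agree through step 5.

first divergence at macro-step: 1

[Jacobi] macro 1: S0 reads c0=0 → after 2×micro: 0; S1 reads c1=1 → after 3×micro: 0; S2 reads c1=1 → after 1×micro: 4 ⇒ (c0=0, c1=0, c2=4)
[Jacobi] macro 2: S0 reads c0=0 → after 2×micro: 0; S1 reads c1=0 → after 3×micro: 1; S2 reads c1=0 → after 1×micro: 0 ⇒ (c0=0, c1=1, c2=0)
[Jacobi] macro 3: S0 reads c0=0 → after 2×micro: 0; S1 reads c1=1 → after 3×micro: 0; S2 reads c1=1 → after 1×micro: 4 ⇒ (c0=0, c1=0, c2=4)
[Jacobi] macro 4: S0 reads c0=0 → after 2×micro: 0; S1 reads c1=0 → after 3×micro: 1; S2 reads c1=0 → after 1×micro: 0 ⇒ (c0=0, c1=1, c2=0)
[Jacobi] macro 5: S0 reads c0=0 → after 2×micro: 0; S1 reads c1=1 → after 3×micro: 0; S2 reads c1=1 → after 1×micro: 4 ⇒ (c0=0, c1=0, c2=4)
[Gauss-Seidel] macro 1: S0 reads c0=0 → after 2×micro: 0; S1 reads c1=1 → after 3×micro: 0; S2 reads c1=0 → after 1×micro: 0 ⇒ (c0=0, c1=0, c2=0)
[Gauss-Seidel] macro 2: S0 reads c0=0 → after 2×micro: 0; S1 reads c1=0 → after 3×micro: 1; S2 reads c1=1 → after 1×micro: 4 ⇒ (c0=0, c1=1, c2=4)
[Gauss-Seidel] macro 3: S0 reads c0=0 → after 2×micro: 0; S1 reads c1=1 → after 3×micro: 0; S2 reads c1=0 → after 1×micro: 0 ⇒ (c0=0, c1=0, c2=0)
[Gauss-Seidel] macro 4: S0 reads c0=0 → after 2×micro: 0; S1 reads c1=0 → after 3×micro: 1; S2 reads c1=1 → after 1×micro: 4 ⇒ (c0=0, c1=1, c2=4)
[Gauss-Seidel] macro 5: S0 reads c0=0 → after 2×micro: 0; S1 reads c1=1 → after 3×micro: 0; S2 reads c1=0 → after 1×micro: 0 ⇒ (c0=0, c1=0, c2=0)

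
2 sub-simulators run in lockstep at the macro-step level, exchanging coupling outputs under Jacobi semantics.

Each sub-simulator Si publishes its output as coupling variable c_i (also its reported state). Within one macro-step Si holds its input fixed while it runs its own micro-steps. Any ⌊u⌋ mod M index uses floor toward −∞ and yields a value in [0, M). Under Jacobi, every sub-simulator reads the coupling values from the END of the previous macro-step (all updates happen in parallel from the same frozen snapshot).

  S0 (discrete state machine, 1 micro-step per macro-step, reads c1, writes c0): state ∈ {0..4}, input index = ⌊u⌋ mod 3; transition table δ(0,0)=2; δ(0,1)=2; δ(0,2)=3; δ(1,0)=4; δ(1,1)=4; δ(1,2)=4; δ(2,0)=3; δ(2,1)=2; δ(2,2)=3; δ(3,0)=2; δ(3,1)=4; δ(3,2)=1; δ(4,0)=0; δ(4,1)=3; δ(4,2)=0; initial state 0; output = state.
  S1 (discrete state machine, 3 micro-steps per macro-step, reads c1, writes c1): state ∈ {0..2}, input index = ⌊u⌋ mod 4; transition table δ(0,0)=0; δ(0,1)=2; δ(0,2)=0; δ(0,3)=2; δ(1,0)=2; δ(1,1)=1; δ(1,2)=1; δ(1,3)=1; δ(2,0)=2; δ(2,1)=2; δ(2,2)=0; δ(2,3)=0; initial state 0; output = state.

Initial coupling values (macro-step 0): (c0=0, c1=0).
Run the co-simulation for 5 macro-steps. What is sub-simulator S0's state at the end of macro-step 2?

macro 1: S0 reads c1=0 → after 1×micro: 2; S1 reads c1=0 → after 3×micro: 0 ⇒ (c0=2, c1=0)
macro 2: S0 reads c1=0 → after 1×micro: 3; S1 reads c1=0 → after 3×micro: 0 ⇒ (c0=3, c1=0)
macro 3: S0 reads c1=0 → after 1×micro: 2; S1 reads c1=0 → after 3×micro: 0 ⇒ (c0=2, c1=0)
macro 4: S0 reads c1=0 → after 1×micro: 3; S1 reads c1=0 → after 3×micro: 0 ⇒ (c0=3, c1=0)
macro 5: S0 reads c1=0 → after 1×micro: 2; S1 reads c1=0 → after 3×micro: 0 ⇒ (c0=2, c1=0)

S0 state at macro-step 2 = 3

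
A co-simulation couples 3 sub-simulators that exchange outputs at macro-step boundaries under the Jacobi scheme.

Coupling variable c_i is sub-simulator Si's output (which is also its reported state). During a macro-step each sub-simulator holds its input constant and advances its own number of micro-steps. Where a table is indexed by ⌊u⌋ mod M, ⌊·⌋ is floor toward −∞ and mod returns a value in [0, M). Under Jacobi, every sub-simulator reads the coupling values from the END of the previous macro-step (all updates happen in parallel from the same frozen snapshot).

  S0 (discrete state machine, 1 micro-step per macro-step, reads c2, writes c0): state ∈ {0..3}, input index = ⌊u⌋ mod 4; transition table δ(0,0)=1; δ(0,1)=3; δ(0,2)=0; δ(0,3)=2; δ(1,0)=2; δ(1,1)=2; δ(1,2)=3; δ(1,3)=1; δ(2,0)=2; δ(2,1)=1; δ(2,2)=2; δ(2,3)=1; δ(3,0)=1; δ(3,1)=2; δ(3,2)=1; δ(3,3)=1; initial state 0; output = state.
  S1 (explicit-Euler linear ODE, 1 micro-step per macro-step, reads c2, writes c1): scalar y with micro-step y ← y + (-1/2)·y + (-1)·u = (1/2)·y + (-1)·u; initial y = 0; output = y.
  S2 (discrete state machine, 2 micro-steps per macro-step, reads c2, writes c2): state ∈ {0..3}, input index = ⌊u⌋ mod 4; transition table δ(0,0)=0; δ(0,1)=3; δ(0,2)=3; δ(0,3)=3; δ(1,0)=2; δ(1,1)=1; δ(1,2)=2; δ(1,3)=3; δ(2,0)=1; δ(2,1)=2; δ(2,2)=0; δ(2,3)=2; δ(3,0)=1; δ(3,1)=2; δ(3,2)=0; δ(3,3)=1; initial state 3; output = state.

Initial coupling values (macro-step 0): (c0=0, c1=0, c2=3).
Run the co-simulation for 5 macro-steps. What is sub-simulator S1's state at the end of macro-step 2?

S1 state at macro-step 2 = -9/2

macro 1: S0 reads c2=3 → after 1×micro: 2; S1 reads c2=3 → after 1×micro: -3; S2 reads c2=3 → after 2×micro: 3 ⇒ (c0=2, c1=-3, c2=3)
macro 2: S0 reads c2=3 → after 1×micro: 1; S1 reads c2=3 → after 1×micro: -9/2; S2 reads c2=3 → after 2×micro: 3 ⇒ (c0=1, c1=-9/2, c2=3)
macro 3: S0 reads c2=3 → after 1×micro: 1; S1 reads c2=3 → after 1×micro: -21/4; S2 reads c2=3 → after 2×micro: 3 ⇒ (c0=1, c1=-21/4, c2=3)
macro 4: S0 reads c2=3 → after 1×micro: 1; S1 reads c2=3 → after 1×micro: -45/8; S2 reads c2=3 → after 2×micro: 3 ⇒ (c0=1, c1=-45/8, c2=3)
macro 5: S0 reads c2=3 → after 1×micro: 1; S1 reads c2=3 → after 1×micro: -93/16; S2 reads c2=3 → after 2×micro: 3 ⇒ (c0=1, c1=-93/16, c2=3)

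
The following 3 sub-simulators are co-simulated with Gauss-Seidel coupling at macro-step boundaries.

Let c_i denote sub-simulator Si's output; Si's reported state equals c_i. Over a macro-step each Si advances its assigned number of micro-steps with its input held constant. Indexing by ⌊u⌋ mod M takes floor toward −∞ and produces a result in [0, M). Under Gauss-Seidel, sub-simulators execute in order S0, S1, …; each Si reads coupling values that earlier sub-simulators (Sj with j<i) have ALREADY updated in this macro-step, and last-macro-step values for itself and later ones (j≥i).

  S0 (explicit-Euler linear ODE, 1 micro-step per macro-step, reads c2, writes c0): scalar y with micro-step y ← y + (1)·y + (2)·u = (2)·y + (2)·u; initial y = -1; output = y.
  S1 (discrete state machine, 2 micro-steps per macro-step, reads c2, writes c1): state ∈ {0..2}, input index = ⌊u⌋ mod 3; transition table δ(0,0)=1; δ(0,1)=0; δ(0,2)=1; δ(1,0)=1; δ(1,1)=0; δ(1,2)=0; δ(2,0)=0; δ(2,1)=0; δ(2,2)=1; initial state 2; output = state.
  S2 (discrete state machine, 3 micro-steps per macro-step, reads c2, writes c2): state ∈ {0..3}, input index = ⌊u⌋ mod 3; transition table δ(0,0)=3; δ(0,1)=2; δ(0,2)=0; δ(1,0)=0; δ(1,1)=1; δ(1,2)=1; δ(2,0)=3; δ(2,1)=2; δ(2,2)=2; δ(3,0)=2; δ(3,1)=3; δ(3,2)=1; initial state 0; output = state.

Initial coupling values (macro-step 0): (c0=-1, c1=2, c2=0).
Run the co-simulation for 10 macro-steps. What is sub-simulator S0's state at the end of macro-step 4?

S0 state at macro-step 4 = 20

macro 1: S0 reads c2=0 → after 1×micro: -2; S1 reads c2=0 → after 2×micro: 1; S2 reads c2=0 → after 3×micro: 3 ⇒ (c0=-2, c1=1, c2=3)
macro 2: S0 reads c2=3 → after 1×micro: 2; S1 reads c2=3 → after 2×micro: 1; S2 reads c2=3 → after 3×micro: 2 ⇒ (c0=2, c1=1, c2=2)
macro 3: S0 reads c2=2 → after 1×micro: 8; S1 reads c2=2 → after 2×micro: 1; S2 reads c2=2 → after 3×micro: 2 ⇒ (c0=8, c1=1, c2=2)
macro 4: S0 reads c2=2 → after 1×micro: 20; S1 reads c2=2 → after 2×micro: 1; S2 reads c2=2 → after 3×micro: 2 ⇒ (c0=20, c1=1, c2=2)
macro 5: S0 reads c2=2 → after 1×micro: 44; S1 reads c2=2 → after 2×micro: 1; S2 reads c2=2 → after 3×micro: 2 ⇒ (c0=44, c1=1, c2=2)
macro 6: S0 reads c2=2 → after 1×micro: 92; S1 reads c2=2 → after 2×micro: 1; S2 reads c2=2 → after 3×micro: 2 ⇒ (c0=92, c1=1, c2=2)
macro 7: S0 reads c2=2 → after 1×micro: 188; S1 reads c2=2 → after 2×micro: 1; S2 reads c2=2 → after 3×micro: 2 ⇒ (c0=188, c1=1, c2=2)
macro 8: S0 reads c2=2 → after 1×micro: 380; S1 reads c2=2 → after 2×micro: 1; S2 reads c2=2 → after 3×micro: 2 ⇒ (c0=380, c1=1, c2=2)
macro 9: S0 reads c2=2 → after 1×micro: 764; S1 reads c2=2 → after 2×micro: 1; S2 reads c2=2 → after 3×micro: 2 ⇒ (c0=764, c1=1, c2=2)
macro 10: S0 reads c2=2 → after 1×micro: 1532; S1 reads c2=2 → after 2×micro: 1; S2 reads c2=2 → after 3×micro: 2 ⇒ (c0=1532, c1=1, c2=2)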